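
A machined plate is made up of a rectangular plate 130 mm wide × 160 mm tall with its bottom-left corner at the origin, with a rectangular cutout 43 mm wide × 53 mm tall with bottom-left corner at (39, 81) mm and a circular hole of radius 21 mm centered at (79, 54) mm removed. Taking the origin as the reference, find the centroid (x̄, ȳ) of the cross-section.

x̄ = 64.47 mm, ȳ = 78.44 mm

Part | A | x̄ᵢ | ȳᵢ | A·x̄ᵢ | A·ȳᵢ
plate | 20800.00 | 65.00 | 80.00 | 1352000.00 | 1664000.00
hole 1 | -2279.00 | 60.50 | 107.50 | -137879.50 | -244992.50
hole 2 | -1385.44 | 79.00 | 54.00 | -109449.95 | -74813.89
Σ | 17135.56 |  |  | 1104670.55 | 1344193.61
x̄ = 1104670.55 / 17135.56 = 64.47 mm
ȳ = 1344193.61 / 17135.56 = 78.44 mm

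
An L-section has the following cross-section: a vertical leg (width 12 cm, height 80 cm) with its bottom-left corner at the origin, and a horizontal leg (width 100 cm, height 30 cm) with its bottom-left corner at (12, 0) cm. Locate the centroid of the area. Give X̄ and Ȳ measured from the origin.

X̄ = 48.42 cm, Ȳ = 21.06 cm

Part | A | x̄ᵢ | ȳᵢ | A·x̄ᵢ | A·ȳᵢ
vertical leg | 960.00 | 6.00 | 40.00 | 5760.00 | 38400.00
horizontal leg | 3000.00 | 62.00 | 15.00 | 186000.00 | 45000.00
Σ | 3960.00 |  |  | 191760.00 | 83400.00
X̄ = 191760.00 / 3960.00 = 48.42 cm
Ȳ = 83400.00 / 3960.00 = 21.06 cm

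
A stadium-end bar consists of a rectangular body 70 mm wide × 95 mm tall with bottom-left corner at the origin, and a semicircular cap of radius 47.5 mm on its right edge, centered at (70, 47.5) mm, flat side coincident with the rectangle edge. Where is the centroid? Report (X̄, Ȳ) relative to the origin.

rectangular body: A = 70 × 95 = 6650.00, centroid at (35.00, 47.50).
semicircular end: A = ½π·47.5² = 3544.11, centroid at (90.16, 47.50).
ΣA = 10194.11 mm², ΣAX̄ = 552285.56 mm³, ΣAȲ = 484220.19 mm³.
X̄ = 552285.56/10194.11 = 54.18 mm; Ȳ = 484220.19/10194.11 = 47.50 mm.

X̄ = 54.18 mm, Ȳ = 47.50 mm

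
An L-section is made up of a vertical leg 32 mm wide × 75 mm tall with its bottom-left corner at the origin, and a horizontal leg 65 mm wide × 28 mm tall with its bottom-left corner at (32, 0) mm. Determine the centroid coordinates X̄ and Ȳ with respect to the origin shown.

vertical leg: A = 32 × 75 = 2400.00, centroid at (16.00, 37.50).
horizontal leg: A = 65 × 28 = 1820.00, centroid at (64.50, 14.00).
ΣA = 4220.00 mm², ΣAX̄ = 155790.00 mm³, ΣAȲ = 115480.00 mm³.
X̄ = 155790.00/4220.00 = 36.92 mm; Ȳ = 115480.00/4220.00 = 27.36 mm.

X̄ = 36.92 mm, Ȳ = 27.36 mm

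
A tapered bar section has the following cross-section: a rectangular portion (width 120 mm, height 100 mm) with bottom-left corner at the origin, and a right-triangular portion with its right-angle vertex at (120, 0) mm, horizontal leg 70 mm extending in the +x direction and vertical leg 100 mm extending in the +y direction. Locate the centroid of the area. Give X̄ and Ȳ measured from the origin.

Part | A | x̄ᵢ | ȳᵢ | A·x̄ᵢ | A·ȳᵢ
rectangular portion | 12000.00 | 60.00 | 50.00 | 720000.00 | 600000.00
triangular portion | 3500.00 | 143.33 | 33.33 | 501666.67 | 116666.67
Σ | 15500.00 |  |  | 1221666.67 | 716666.67
X̄ = 1221666.67 / 15500.00 = 78.82 mm
Ȳ = 716666.67 / 15500.00 = 46.24 mm

X̄ = 78.82 mm, Ȳ = 46.24 mm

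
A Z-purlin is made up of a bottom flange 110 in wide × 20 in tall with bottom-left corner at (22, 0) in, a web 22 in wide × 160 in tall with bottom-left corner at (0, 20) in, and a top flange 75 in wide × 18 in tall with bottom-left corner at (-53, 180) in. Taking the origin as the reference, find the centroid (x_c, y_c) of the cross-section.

x_c = 26.48 in, y_c = 88.99 in

bottom flange: A = 110 × 20 = 2200.00, centroid at (77.00, 10.00).
web: A = 22 × 160 = 3520.00, centroid at (11.00, 100.00).
top flange: A = 75 × 18 = 1350.00, centroid at (-15.50, 189.00).
ΣA = 7070.00 in², ΣAx_c = 187195.00 in³, ΣAy_c = 629150.00 in³.
x_c = 187195.00/7070.00 = 26.48 in; y_c = 629150.00/7070.00 = 88.99 in.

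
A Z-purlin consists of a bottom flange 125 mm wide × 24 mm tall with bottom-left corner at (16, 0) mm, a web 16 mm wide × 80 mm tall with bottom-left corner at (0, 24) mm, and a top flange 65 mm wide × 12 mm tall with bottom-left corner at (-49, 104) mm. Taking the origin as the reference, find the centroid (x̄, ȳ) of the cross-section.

x̄ = 46.02 mm, ȳ = 40.26 mm

Part | A | x̄ᵢ | ȳᵢ | A·x̄ᵢ | A·ȳᵢ
bottom flange | 3000.00 | 78.50 | 12.00 | 235500.00 | 36000.00
web | 1280.00 | 8.00 | 64.00 | 10240.00 | 81920.00
top flange | 780.00 | -16.50 | 110.00 | -12870.00 | 85800.00
Σ | 5060.00 |  |  | 232870.00 | 203720.00
x̄ = 232870.00 / 5060.00 = 46.02 mm
ȳ = 203720.00 / 5060.00 = 40.26 mm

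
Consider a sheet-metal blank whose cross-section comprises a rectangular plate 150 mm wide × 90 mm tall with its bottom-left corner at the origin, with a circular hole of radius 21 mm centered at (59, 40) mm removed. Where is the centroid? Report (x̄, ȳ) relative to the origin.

x̄ = 76.83 mm, ȳ = 45.57 mm

plate: A = 150 × 90 = 13500.00, centroid at (75.00, 45.00).
hole: A = −π·21² = -1385.44, centroid at (59.00, 40.00).
ΣA = 12114.56 mm², ΣAx̄ = 930758.90 mm³, ΣAȳ = 552082.31 mm³.
x̄ = 930758.90/12114.56 = 76.83 mm; ȳ = 552082.31/12114.56 = 45.57 mm.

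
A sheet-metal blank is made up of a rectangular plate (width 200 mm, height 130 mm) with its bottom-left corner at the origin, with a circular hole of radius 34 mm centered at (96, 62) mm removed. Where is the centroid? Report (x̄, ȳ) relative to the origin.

plate: A = 200 × 130 = 26000.00, centroid at (100.00, 65.00).
hole: A = −π·34² = -3631.68, centroid at (96.00, 62.00).
ΣA = 22368.32 mm², ΣAx̄ = 2251358.61 mm³, ΣAȳ = 1464835.77 mm³.
x̄ = 2251358.61/22368.32 = 100.65 mm; ȳ = 1464835.77/22368.32 = 65.49 mm.

x̄ = 100.65 mm, ȳ = 65.49 mm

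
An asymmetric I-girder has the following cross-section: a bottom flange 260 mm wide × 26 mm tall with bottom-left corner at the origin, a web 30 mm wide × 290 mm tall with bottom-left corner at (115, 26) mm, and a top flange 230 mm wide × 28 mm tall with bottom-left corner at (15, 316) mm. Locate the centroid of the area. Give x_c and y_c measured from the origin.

Part | A | x̄ᵢ | ȳᵢ | A·x̄ᵢ | A·ȳᵢ
bottom flange | 6760.00 | 130.00 | 13.00 | 878800.00 | 87880.00
web | 8700.00 | 130.00 | 171.00 | 1131000.00 | 1487700.00
top flange | 6440.00 | 130.00 | 330.00 | 837200.00 | 2125200.00
Σ | 21900.00 |  |  | 2847000.00 | 3700780.00
x_c = 2847000.00 / 21900.00 = 130.00 mm
y_c = 3700780.00 / 21900.00 = 168.99 mm

x_c = 130.00 mm, y_c = 168.99 mm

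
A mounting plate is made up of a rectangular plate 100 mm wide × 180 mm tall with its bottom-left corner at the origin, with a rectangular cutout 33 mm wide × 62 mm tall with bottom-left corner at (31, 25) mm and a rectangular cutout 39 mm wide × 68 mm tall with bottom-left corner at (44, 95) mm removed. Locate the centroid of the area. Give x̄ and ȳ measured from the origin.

x̄ = 47.69 mm, ȳ = 87.45 mm

Part | A | x̄ᵢ | ȳᵢ | A·x̄ᵢ | A·ȳᵢ
plate | 18000.00 | 50.00 | 90.00 | 900000.00 | 1620000.00
hole 1 | -2046.00 | 47.50 | 56.00 | -97185.00 | -114576.00
hole 2 | -2652.00 | 63.50 | 129.00 | -168402.00 | -342108.00
Σ | 13302.00 |  |  | 634413.00 | 1163316.00
x̄ = 634413.00 / 13302.00 = 47.69 mm
ȳ = 1163316.00 / 13302.00 = 87.45 mm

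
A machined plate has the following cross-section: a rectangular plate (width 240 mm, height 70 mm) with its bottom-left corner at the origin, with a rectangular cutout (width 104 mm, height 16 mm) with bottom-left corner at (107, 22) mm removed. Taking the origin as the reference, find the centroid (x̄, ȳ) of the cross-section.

plate: A = 240 × 70 = 16800.00, centroid at (120.00, 35.00).
hole: A = −(104 × 16) = -1664.00, centroid at (159.00, 30.00).
ΣA = 15136.00 mm², ΣAx̄ = 1751424.00 mm³, ΣAȳ = 538080.00 mm³.
x̄ = 1751424.00/15136.00 = 115.71 mm; ȳ = 538080.00/15136.00 = 35.55 mm.

x̄ = 115.71 mm, ȳ = 35.55 mm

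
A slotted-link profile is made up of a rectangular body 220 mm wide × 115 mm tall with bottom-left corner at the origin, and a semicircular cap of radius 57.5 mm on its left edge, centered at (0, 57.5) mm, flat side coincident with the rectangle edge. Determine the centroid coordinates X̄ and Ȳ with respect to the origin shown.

rectangular body: A = 220 × 115 = 25300.00, centroid at (110.00, 57.50).
semicircular end: A = ½π·57.5² = 5193.45, centroid at (-24.40, 57.50).
ΣA = 30493.45 mm², ΣAX̄ = 2656260.42 mm³, ΣAȲ = 1753373.11 mm³.
X̄ = 2656260.42/30493.45 = 87.11 mm; Ȳ = 1753373.11/30493.45 = 57.50 mm.

X̄ = 87.11 mm, Ȳ = 57.50 mm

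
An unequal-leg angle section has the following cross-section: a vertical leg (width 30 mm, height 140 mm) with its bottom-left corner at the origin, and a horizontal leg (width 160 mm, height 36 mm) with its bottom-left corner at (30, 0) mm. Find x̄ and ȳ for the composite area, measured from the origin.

x̄ = 69.94 mm, ȳ = 39.93 mm

Part | A | x̄ᵢ | ȳᵢ | A·x̄ᵢ | A·ȳᵢ
vertical leg | 4200.00 | 15.00 | 70.00 | 63000.00 | 294000.00
horizontal leg | 5760.00 | 110.00 | 18.00 | 633600.00 | 103680.00
Σ | 9960.00 |  |  | 696600.00 | 397680.00
x̄ = 696600.00 / 9960.00 = 69.94 mm
ȳ = 397680.00 / 9960.00 = 39.93 mm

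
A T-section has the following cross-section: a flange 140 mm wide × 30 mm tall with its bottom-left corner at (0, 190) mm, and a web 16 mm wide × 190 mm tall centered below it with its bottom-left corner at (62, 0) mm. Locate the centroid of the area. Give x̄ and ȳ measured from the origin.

web: A = 16 × 190 = 3040.00, centroid at (70.00, 95.00).
flange: A = 140 × 30 = 4200.00, centroid at (70.00, 205.00).
ΣA = 7240.00 mm²
ΣAx̄ = (3040.00)(70.00) + (4200.00)(70.00) = 506800.00 mm³
ΣAȳ = (3040.00)(95.00) + (4200.00)(205.00) = 1149800.00 mm³
x̄ = 506800.00 / 7240.00 = 70.00 mm
ȳ = 1149800.00 / 7240.00 = 158.81 mm

x̄ = 70.00 mm, ȳ = 158.81 mm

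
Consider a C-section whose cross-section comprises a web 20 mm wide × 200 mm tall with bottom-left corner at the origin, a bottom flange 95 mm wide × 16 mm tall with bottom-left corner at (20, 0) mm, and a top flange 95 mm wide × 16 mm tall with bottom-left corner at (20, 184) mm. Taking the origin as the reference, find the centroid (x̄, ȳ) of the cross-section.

x̄ = 34.83 mm, ȳ = 100.00 mm

web: A = 20 × 200 = 4000.00, centroid at (10.00, 100.00).
bottom flange: A = 95 × 16 = 1520.00, centroid at (67.50, 8.00).
top flange: A = 95 × 16 = 1520.00, centroid at (67.50, 192.00).
ΣA = 7040.00 mm², ΣAx̄ = 245200.00 mm³, ΣAȳ = 704000.00 mm³.
x̄ = 245200.00/7040.00 = 34.83 mm; ȳ = 704000.00/7040.00 = 100.00 mm.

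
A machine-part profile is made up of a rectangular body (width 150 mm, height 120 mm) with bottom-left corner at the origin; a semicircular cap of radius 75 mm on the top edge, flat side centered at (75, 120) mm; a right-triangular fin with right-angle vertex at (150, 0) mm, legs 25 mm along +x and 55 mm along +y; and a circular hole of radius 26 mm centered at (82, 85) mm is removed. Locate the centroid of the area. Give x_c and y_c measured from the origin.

Part | A | x̄ᵢ | ȳᵢ | A·x̄ᵢ | A·ȳᵢ
rectangular body | 18000.00 | 75.00 | 60.00 | 1350000.00 | 1080000.00
semicircular top | 8835.73 | 75.00 | 151.83 | 662679.70 | 1341537.52
triangular fin | 687.50 | 158.33 | 18.33 | 108854.17 | 12604.17
hole | -2123.72 | 82.00 | 85.00 | -174144.76 | -180515.91
Σ | 25399.51 |  |  | 1947389.10 | 2253625.77
x_c = 1947389.10 / 25399.51 = 76.67 mm
y_c = 2253625.77 / 25399.51 = 88.73 mm

x_c = 76.67 mm, y_c = 88.73 mm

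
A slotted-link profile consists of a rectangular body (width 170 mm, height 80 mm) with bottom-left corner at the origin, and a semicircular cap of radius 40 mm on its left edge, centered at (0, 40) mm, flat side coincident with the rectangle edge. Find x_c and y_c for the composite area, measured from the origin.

rectangular body: A = 170 × 80 = 13600.00, centroid at (85.00, 40.00).
semicircular end: A = ½π·40² = 2513.27, centroid at (-16.98, 40.00).
ΣA = 16113.27 mm²
ΣAx_c = (13600.00)(85.00) + (2513.27)(-16.98) = 1113333.33 mm³
ΣAy_c = (13600.00)(40.00) + (2513.27)(40.00) = 644530.96 mm³
x_c = 1113333.33 / 16113.27 = 69.09 mm
y_c = 644530.96 / 16113.27 = 40.00 mm

x_c = 69.09 mm, y_c = 40.00 mm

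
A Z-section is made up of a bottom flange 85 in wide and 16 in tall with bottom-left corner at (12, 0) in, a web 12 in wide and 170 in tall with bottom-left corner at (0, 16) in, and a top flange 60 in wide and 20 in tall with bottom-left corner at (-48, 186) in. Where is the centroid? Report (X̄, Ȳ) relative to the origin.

bottom flange: A = 85 × 16 = 1360.00, centroid at (54.50, 8.00).
web: A = 12 × 170 = 2040.00, centroid at (6.00, 101.00).
top flange: A = 60 × 20 = 1200.00, centroid at (-18.00, 196.00).
ΣA = 4600.00 in², ΣAX̄ = 64760.00 in³, ΣAȲ = 452120.00 in³.
X̄ = 64760.00/4600.00 = 14.08 in; Ȳ = 452120.00/4600.00 = 98.29 in.

X̄ = 14.08 in, Ȳ = 98.29 in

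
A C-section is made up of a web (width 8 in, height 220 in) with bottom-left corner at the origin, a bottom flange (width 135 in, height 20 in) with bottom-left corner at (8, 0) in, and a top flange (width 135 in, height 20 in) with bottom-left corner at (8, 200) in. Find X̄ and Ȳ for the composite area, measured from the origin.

X̄ = 57.92 in, Ȳ = 110.00 in

web: A = 8 × 220 = 1760.00, centroid at (4.00, 110.00).
bottom flange: A = 135 × 20 = 2700.00, centroid at (75.50, 10.00).
top flange: A = 135 × 20 = 2700.00, centroid at (75.50, 210.00).
ΣA = 7160.00 in²
ΣAX̄ = (1760.00)(4.00) + (2700.00)(75.50) + (2700.00)(75.50) = 414740.00 in³
ΣAȲ = (1760.00)(110.00) + (2700.00)(10.00) + (2700.00)(210.00) = 787600.00 in³
X̄ = 414740.00 / 7160.00 = 57.92 in
Ȳ = 787600.00 / 7160.00 = 110.00 in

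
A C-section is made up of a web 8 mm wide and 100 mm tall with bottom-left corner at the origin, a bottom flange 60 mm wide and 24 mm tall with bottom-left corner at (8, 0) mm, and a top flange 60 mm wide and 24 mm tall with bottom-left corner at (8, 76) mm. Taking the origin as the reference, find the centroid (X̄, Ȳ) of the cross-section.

web: A = 8 × 100 = 800.00, centroid at (4.00, 50.00).
bottom flange: A = 60 × 24 = 1440.00, centroid at (38.00, 12.00).
top flange: A = 60 × 24 = 1440.00, centroid at (38.00, 88.00).
ΣA = 3680.00 mm², ΣAX̄ = 112640.00 mm³, ΣAȲ = 184000.00 mm³.
X̄ = 112640.00/3680.00 = 30.61 mm; Ȳ = 184000.00/3680.00 = 50.00 mm.

X̄ = 30.61 mm, Ȳ = 50.00 mm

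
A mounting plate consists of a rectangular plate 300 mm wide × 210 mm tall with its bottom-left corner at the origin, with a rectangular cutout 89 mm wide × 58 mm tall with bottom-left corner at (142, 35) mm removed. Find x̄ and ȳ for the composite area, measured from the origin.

plate: A = 300 × 210 = 63000.00, centroid at (150.00, 105.00).
hole: A = −(89 × 58) = -5162.00, centroid at (186.50, 64.00).
ΣA = 57838.00 mm²
ΣAx̄ = (63000.00)(150.00) + (-5162.00)(186.50) = 8487287.00 mm³
ΣAȳ = (63000.00)(105.00) + (-5162.00)(64.00) = 6284632.00 mm³
x̄ = 8487287.00 / 57838.00 = 146.74 mm
ȳ = 6284632.00 / 57838.00 = 108.66 mm

x̄ = 146.74 mm, ȳ = 108.66 mm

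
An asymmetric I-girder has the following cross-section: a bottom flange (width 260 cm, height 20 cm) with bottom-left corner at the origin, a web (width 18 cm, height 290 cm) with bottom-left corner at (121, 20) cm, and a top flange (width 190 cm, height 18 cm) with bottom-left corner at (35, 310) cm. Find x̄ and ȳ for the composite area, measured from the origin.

bottom flange: A = 260 × 20 = 5200.00, centroid at (130.00, 10.00).
web: A = 18 × 290 = 5220.00, centroid at (130.00, 165.00).
top flange: A = 190 × 18 = 3420.00, centroid at (130.00, 319.00).
ΣA = 13840.00 cm²
ΣAx̄ = (5200.00)(130.00) + (5220.00)(130.00) + (3420.00)(130.00) = 1799200.00 cm³
ΣAȳ = (5200.00)(10.00) + (5220.00)(165.00) + (3420.00)(319.00) = 2004280.00 cm³
x̄ = 1799200.00 / 13840.00 = 130.00 cm
ȳ = 2004280.00 / 13840.00 = 144.82 cm

x̄ = 130.00 cm, ȳ = 144.82 cm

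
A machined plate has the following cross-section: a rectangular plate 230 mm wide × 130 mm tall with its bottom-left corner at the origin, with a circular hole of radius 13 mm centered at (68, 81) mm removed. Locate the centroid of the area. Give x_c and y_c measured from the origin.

x_c = 115.85 mm, y_c = 64.71 mm

plate: A = 230 × 130 = 29900.00, centroid at (115.00, 65.00).
hole: A = −π·13² = -530.93, centroid at (68.00, 81.00).
ΣA = 29369.07 mm²
ΣAx_c = (29900.00)(115.00) + (-530.93)(68.00) = 3402396.82 mm³
ΣAy_c = (29900.00)(65.00) + (-530.93)(81.00) = 1900494.74 mm³
x_c = 3402396.82 / 29369.07 = 115.85 mm
y_c = 1900494.74 / 29369.07 = 64.71 mm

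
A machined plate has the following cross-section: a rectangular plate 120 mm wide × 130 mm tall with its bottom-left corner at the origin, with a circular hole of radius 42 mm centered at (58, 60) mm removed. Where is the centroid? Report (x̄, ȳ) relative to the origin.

x̄ = 61.10 mm, ȳ = 67.75 mm

Part | A | x̄ᵢ | ȳᵢ | A·x̄ᵢ | A·ȳᵢ
plate | 15600.00 | 60.00 | 65.00 | 936000.00 | 1014000.00
hole | -5541.77 | 58.00 | 60.00 | -321422.63 | -332506.17
Σ | 10058.23 |  |  | 614577.37 | 681493.83
x̄ = 614577.37 / 10058.23 = 61.10 mm
ȳ = 681493.83 / 10058.23 = 67.75 mm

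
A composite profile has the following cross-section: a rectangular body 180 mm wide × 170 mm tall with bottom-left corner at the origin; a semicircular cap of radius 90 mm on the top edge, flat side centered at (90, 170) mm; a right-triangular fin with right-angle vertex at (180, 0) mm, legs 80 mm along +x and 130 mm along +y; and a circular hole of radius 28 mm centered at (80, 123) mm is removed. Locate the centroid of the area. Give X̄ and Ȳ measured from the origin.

rectangular body: A = 180 × 170 = 30600.00, centroid at (90.00, 85.00).
semicircular top: A = ½π·90² = 12723.45, centroid at (90.00, 208.20).
triangular fin: A = ½·80·130 = 5200.00, centroid at (206.67, 43.33).
hole: A = −π·28² = -2463.01, centroid at (80.00, 123.00).
ΣA = 46060.44 mm², ΣAX̄ = 4776736.50 mm³, ΣAȲ = 5172369.81 mm³.
X̄ = 4776736.50/46060.44 = 103.71 mm; Ȳ = 5172369.81/46060.44 = 112.30 mm.

X̄ = 103.71 mm, Ȳ = 112.30 mm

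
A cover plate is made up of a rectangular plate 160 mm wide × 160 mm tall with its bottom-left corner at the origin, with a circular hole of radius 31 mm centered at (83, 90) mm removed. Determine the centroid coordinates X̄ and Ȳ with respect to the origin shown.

Part | A | x̄ᵢ | ȳᵢ | A·x̄ᵢ | A·ȳᵢ
plate | 25600.00 | 80.00 | 80.00 | 2048000.00 | 2048000.00
hole | -3019.07 | 83.00 | 90.00 | -250582.85 | -271716.35
Σ | 22580.93 |  |  | 1797417.15 | 1776283.65
X̄ = 1797417.15 / 22580.93 = 79.60 mm
Ȳ = 1776283.65 / 22580.93 = 78.66 mm

X̄ = 79.60 mm, Ȳ = 78.66 mm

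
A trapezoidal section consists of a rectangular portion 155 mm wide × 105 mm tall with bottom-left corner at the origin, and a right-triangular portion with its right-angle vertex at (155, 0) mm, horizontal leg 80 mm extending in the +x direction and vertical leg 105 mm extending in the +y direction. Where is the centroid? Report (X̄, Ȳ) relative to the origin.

X̄ = 98.87 mm, Ȳ = 48.91 mm

rectangular portion: A = 155 × 105 = 16275.00, centroid at (77.50, 52.50).
triangular portion: A = ½·80·105 = 4200.00, centroid at (181.67, 35.00).
ΣA = 20475.00 mm²
ΣAX̄ = (16275.00)(77.50) + (4200.00)(181.67) = 2024312.50 mm³
ΣAȲ = (16275.00)(52.50) + (4200.00)(35.00) = 1001437.50 mm³
X̄ = 2024312.50 / 20475.00 = 98.87 mm
Ȳ = 1001437.50 / 20475.00 = 48.91 mm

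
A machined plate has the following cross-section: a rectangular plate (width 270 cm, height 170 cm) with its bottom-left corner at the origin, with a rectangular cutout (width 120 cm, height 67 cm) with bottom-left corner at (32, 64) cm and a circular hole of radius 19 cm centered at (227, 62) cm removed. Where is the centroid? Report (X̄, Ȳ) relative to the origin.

X̄ = 141.57 cm, Ȳ = 82.97 cm

plate: A = 270 × 170 = 45900.00, centroid at (135.00, 85.00).
hole 1: A = −(120 × 67) = -8040.00, centroid at (92.00, 97.50).
hole 2: A = −π·19² = -1134.11, centroid at (227.00, 62.00).
ΣA = 36725.89 cm², ΣAX̄ = 5199375.91 cm³, ΣAȲ = 3047284.87 cm³.
X̄ = 5199375.91/36725.89 = 141.57 cm; Ȳ = 3047284.87/36725.89 = 82.97 cm.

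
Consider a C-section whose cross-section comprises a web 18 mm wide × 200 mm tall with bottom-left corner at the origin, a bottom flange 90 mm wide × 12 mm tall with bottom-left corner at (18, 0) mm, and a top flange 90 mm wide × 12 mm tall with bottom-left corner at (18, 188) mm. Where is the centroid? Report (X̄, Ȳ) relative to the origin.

X̄ = 29.25 mm, Ȳ = 100.00 mm

web: A = 18 × 200 = 3600.00, centroid at (9.00, 100.00).
bottom flange: A = 90 × 12 = 1080.00, centroid at (63.00, 6.00).
top flange: A = 90 × 12 = 1080.00, centroid at (63.00, 194.00).
ΣA = 5760.00 mm², ΣAX̄ = 168480.00 mm³, ΣAȲ = 576000.00 mm³.
X̄ = 168480.00/5760.00 = 29.25 mm; Ȳ = 576000.00/5760.00 = 100.00 mm.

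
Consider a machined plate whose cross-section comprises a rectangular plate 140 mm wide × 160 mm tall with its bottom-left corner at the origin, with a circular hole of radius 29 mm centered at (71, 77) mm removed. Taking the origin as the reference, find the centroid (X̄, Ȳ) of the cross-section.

plate: A = 140 × 160 = 22400.00, centroid at (70.00, 80.00).
hole: A = −π·29² = -2642.08, centroid at (71.00, 77.00).
ΣA = 19757.92 mm²
ΣAX̄ = (22400.00)(70.00) + (-2642.08)(71.00) = 1380412.36 mm³
ΣAȲ = (22400.00)(80.00) + (-2642.08)(77.00) = 1588559.88 mm³
X̄ = 1380412.36 / 19757.92 = 69.87 mm
Ȳ = 1588559.88 / 19757.92 = 80.40 mm

X̄ = 69.87 mm, Ȳ = 80.40 mm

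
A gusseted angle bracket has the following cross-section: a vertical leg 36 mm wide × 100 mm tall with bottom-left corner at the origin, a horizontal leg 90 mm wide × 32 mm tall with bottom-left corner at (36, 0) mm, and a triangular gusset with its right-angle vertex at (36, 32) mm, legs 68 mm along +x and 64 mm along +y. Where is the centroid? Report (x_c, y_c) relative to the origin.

Part | A | x̄ᵢ | ȳᵢ | A·x̄ᵢ | A·ȳᵢ
vertical leg | 3600.00 | 18.00 | 50.00 | 64800.00 | 180000.00
horizontal leg | 2880.00 | 81.00 | 16.00 | 233280.00 | 46080.00
gusset | 2176.00 | 58.67 | 53.33 | 127658.67 | 116053.33
Σ | 8656.00 |  |  | 425738.67 | 342133.33
x_c = 425738.67 / 8656.00 = 49.18 mm
y_c = 342133.33 / 8656.00 = 39.53 mm

x_c = 49.18 mm, y_c = 39.53 mm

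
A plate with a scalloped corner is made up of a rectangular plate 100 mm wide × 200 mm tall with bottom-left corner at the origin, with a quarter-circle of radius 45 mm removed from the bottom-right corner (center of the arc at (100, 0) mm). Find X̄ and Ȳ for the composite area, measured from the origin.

Part | A | x̄ᵢ | ȳᵢ | A·x̄ᵢ | A·ȳᵢ
plate | 20000.00 | 50.00 | 100.00 | 1000000.00 | 2000000.00
removed quarter-circle | -1590.43 | 80.90 | 19.10 | -128668.13 | -30375.00
Σ | 18409.57 |  |  | 871331.87 | 1969625.00
X̄ = 871331.87 / 18409.57 = 47.33 mm
Ȳ = 1969625.00 / 18409.57 = 106.99 mm

X̄ = 47.33 mm, Ȳ = 106.99 mm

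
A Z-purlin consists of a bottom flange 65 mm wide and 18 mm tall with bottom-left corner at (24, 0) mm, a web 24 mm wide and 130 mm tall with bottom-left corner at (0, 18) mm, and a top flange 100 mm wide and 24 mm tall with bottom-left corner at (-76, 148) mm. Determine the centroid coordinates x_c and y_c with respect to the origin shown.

Part | A | x̄ᵢ | ȳᵢ | A·x̄ᵢ | A·ȳᵢ
bottom flange | 1170.00 | 56.50 | 9.00 | 66105.00 | 10530.00
web | 3120.00 | 12.00 | 83.00 | 37440.00 | 258960.00
top flange | 2400.00 | -26.00 | 160.00 | -62400.00 | 384000.00
Σ | 6690.00 |  |  | 41145.00 | 653490.00
x_c = 41145.00 / 6690.00 = 6.15 mm
y_c = 653490.00 / 6690.00 = 97.68 mm

x_c = 6.15 mm, y_c = 97.68 mm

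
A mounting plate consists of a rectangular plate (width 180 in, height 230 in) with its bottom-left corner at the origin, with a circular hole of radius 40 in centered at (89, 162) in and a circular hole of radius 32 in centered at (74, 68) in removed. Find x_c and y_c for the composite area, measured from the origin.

x_c = 91.70 in, y_c = 112.43 in

plate: A = 180 × 230 = 41400.00, centroid at (90.00, 115.00).
hole 1: A = −π·40² = -5026.55, centroid at (89.00, 162.00).
hole 2: A = −π·32² = -3216.99, centroid at (74.00, 68.00).
ΣA = 33156.46 in², ΣAx_c = 3040579.88 in³, ΣAy_c = 3727943.80 in³.
x_c = 3040579.88/33156.46 = 91.70 in; y_c = 3727943.80/33156.46 = 112.43 in.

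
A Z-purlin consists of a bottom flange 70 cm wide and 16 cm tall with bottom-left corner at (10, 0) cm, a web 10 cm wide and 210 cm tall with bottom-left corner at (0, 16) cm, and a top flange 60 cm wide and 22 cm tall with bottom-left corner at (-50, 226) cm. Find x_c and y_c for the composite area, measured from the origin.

Part | A | x̄ᵢ | ȳᵢ | A·x̄ᵢ | A·ȳᵢ
bottom flange | 1120.00 | 45.00 | 8.00 | 50400.00 | 8960.00
web | 2100.00 | 5.00 | 121.00 | 10500.00 | 254100.00
top flange | 1320.00 | -20.00 | 237.00 | -26400.00 | 312840.00
Σ | 4540.00 |  |  | 34500.00 | 575900.00
x_c = 34500.00 / 4540.00 = 7.60 cm
y_c = 575900.00 / 4540.00 = 126.85 cm

x_c = 7.60 cm, y_c = 126.85 cm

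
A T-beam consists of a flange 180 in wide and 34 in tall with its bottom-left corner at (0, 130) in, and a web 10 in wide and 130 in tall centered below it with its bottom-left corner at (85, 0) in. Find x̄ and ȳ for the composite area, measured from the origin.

x̄ = 90.00 in, ȳ = 132.63 in

web: A = 10 × 130 = 1300.00, centroid at (90.00, 65.00).
flange: A = 180 × 34 = 6120.00, centroid at (90.00, 147.00).
ΣA = 7420.00 in²
ΣAx̄ = (1300.00)(90.00) + (6120.00)(90.00) = 667800.00 in³
ΣAȳ = (1300.00)(65.00) + (6120.00)(147.00) = 984140.00 in³
x̄ = 667800.00 / 7420.00 = 90.00 in
ȳ = 984140.00 / 7420.00 = 132.63 in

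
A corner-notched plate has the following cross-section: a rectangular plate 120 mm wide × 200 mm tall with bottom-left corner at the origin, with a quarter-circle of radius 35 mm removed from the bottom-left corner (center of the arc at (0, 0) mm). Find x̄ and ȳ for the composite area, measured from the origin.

plate: A = 120 × 200 = 24000.00, centroid at (60.00, 100.00).
removed quarter-circle: A = −¼π·35² = -962.11, centroid at (14.85, 14.85).
ΣA = 23037.89 mm², ΣAx̄ = 1425708.33 mm³, ΣAȳ = 2385708.33 mm³.
x̄ = 1425708.33/23037.89 = 61.89 mm; ȳ = 2385708.33/23037.89 = 103.56 mm.

x̄ = 61.89 mm, ȳ = 103.56 mm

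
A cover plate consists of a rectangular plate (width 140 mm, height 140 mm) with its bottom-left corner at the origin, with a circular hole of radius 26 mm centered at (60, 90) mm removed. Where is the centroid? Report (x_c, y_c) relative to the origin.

plate: A = 140 × 140 = 19600.00, centroid at (70.00, 70.00).
hole: A = −π·26² = -2123.72, centroid at (60.00, 90.00).
ΣA = 17476.28 mm²
ΣAx_c = (19600.00)(70.00) + (-2123.72)(60.00) = 1244577.00 mm³
ΣAy_c = (19600.00)(70.00) + (-2123.72)(90.00) = 1180865.50 mm³
x_c = 1244577.00 / 17476.28 = 71.22 mm
y_c = 1180865.50 / 17476.28 = 67.57 mm

x_c = 71.22 mm, y_c = 67.57 mm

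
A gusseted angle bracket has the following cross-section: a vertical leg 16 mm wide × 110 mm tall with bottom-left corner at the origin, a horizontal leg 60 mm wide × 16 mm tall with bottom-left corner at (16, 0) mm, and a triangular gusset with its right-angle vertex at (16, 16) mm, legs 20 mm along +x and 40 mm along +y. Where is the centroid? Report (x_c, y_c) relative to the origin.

x_c = 21.57 mm, y_c = 37.25 mm

vertical leg: A = 16 × 110 = 1760.00, centroid at (8.00, 55.00).
horizontal leg: A = 60 × 16 = 960.00, centroid at (46.00, 8.00).
gusset: A = ½·20·40 = 400.00, centroid at (22.67, 29.33).
ΣA = 3120.00 mm², ΣAx_c = 67306.67 mm³, ΣAy_c = 116213.33 mm³.
x_c = 67306.67/3120.00 = 21.57 mm; y_c = 116213.33/3120.00 = 37.25 mm.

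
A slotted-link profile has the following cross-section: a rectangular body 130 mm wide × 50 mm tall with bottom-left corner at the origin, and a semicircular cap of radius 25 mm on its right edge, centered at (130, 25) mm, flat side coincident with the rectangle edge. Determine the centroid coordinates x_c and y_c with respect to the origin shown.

Part | A | x̄ᵢ | ȳᵢ | A·x̄ᵢ | A·ȳᵢ
rectangular body | 6500.00 | 65.00 | 25.00 | 422500.00 | 162500.00
semicircular end | 981.75 | 140.61 | 25.00 | 138043.87 | 24543.69
Σ | 7481.75 |  |  | 560543.87 | 187043.69
x_c = 560543.87 / 7481.75 = 74.92 mm
y_c = 187043.69 / 7481.75 = 25.00 mm

x_c = 74.92 mm, y_c = 25.00 mm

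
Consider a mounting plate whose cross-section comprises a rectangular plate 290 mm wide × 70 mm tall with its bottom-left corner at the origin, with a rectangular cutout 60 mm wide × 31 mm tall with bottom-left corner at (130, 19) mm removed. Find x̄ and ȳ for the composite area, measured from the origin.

Part | A | x̄ᵢ | ȳᵢ | A·x̄ᵢ | A·ȳᵢ
plate | 20300.00 | 145.00 | 35.00 | 2943500.00 | 710500.00
hole | -1860.00 | 160.00 | 34.50 | -297600.00 | -64170.00
Σ | 18440.00 |  |  | 2645900.00 | 646330.00
x̄ = 2645900.00 / 18440.00 = 143.49 mm
ȳ = 646330.00 / 18440.00 = 35.05 mm

x̄ = 143.49 mm, ȳ = 35.05 mm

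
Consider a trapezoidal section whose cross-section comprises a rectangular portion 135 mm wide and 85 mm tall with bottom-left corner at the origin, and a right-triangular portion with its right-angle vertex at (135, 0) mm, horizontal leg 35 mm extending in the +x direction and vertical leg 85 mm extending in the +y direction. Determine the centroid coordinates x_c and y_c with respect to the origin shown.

rectangular portion: A = 135 × 85 = 11475.00, centroid at (67.50, 42.50).
triangular portion: A = ½·35·85 = 1487.50, centroid at (146.67, 28.33).
ΣA = 12962.50 mm²
ΣAx_c = (11475.00)(67.50) + (1487.50)(146.67) = 992729.17 mm³
ΣAy_c = (11475.00)(42.50) + (1487.50)(28.33) = 529833.33 mm³
x_c = 992729.17 / 12962.50 = 76.58 mm
y_c = 529833.33 / 12962.50 = 40.87 mm

x_c = 76.58 mm, y_c = 40.87 mm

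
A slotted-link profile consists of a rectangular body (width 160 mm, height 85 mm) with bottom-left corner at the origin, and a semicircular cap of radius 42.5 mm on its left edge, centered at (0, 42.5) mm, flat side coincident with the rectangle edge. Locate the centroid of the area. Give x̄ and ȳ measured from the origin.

x̄ = 63.08 mm, ȳ = 42.50 mm

rectangular body: A = 160 × 85 = 13600.00, centroid at (80.00, 42.50).
semicircular end: A = ½π·42.5² = 2837.25, centroid at (-18.04, 42.50).
ΣA = 16437.25 mm²
ΣAx̄ = (13600.00)(80.00) + (2837.25)(-18.04) = 1036822.92 mm³
ΣAȳ = (13600.00)(42.50) + (2837.25)(42.50) = 698583.16 mm³
x̄ = 1036822.92 / 16437.25 = 63.08 mm
ȳ = 698583.16 / 16437.25 = 42.50 mm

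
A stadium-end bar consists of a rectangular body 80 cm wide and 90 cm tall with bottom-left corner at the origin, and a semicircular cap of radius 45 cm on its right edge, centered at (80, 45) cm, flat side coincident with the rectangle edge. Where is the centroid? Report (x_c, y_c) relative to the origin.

x_c = 58.11 cm, y_c = 45.00 cm

Part | A | x̄ᵢ | ȳᵢ | A·x̄ᵢ | A·ȳᵢ
rectangular body | 7200.00 | 40.00 | 45.00 | 288000.00 | 324000.00
semicircular end | 3180.86 | 99.10 | 45.00 | 315219.00 | 143138.82
Σ | 10380.86 |  |  | 603219.00 | 467138.82
x_c = 603219.00 / 10380.86 = 58.11 cm
y_c = 467138.82 / 10380.86 = 45.00 cm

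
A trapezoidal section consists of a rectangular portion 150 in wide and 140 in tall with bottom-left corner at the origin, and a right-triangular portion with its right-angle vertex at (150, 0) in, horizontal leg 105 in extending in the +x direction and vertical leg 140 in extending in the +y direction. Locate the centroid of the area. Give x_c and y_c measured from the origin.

x_c = 103.52 in, y_c = 63.95 in

rectangular portion: A = 150 × 140 = 21000.00, centroid at (75.00, 70.00).
triangular portion: A = ½·105·140 = 7350.00, centroid at (185.00, 46.67).
ΣA = 28350.00 in², ΣAx_c = 2934750.00 in³, ΣAy_c = 1813000.00 in³.
x_c = 2934750.00/28350.00 = 103.52 in; y_c = 1813000.00/28350.00 = 63.95 in.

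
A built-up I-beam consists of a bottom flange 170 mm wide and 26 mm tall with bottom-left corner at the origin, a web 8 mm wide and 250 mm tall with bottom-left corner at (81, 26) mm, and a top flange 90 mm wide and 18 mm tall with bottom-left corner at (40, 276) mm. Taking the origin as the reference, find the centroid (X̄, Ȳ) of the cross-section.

bottom flange: A = 170 × 26 = 4420.00, centroid at (85.00, 13.00).
web: A = 8 × 250 = 2000.00, centroid at (85.00, 151.00).
top flange: A = 90 × 18 = 1620.00, centroid at (85.00, 285.00).
ΣA = 8040.00 mm²
ΣAX̄ = (4420.00)(85.00) + (2000.00)(85.00) + (1620.00)(85.00) = 683400.00 mm³
ΣAȲ = (4420.00)(13.00) + (2000.00)(151.00) + (1620.00)(285.00) = 821160.00 mm³
X̄ = 683400.00 / 8040.00 = 85.00 mm
Ȳ = 821160.00 / 8040.00 = 102.13 mm

X̄ = 85.00 mm, Ȳ = 102.13 mm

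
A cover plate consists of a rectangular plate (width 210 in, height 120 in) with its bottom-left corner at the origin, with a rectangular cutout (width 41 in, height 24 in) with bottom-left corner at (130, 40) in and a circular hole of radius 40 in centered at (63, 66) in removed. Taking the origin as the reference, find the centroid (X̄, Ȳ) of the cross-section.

Part | A | x̄ᵢ | ȳᵢ | A·x̄ᵢ | A·ȳᵢ
plate | 25200.00 | 105.00 | 60.00 | 2646000.00 | 1512000.00
hole 1 | -984.00 | 150.50 | 52.00 | -148092.00 | -51168.00
hole 2 | -5026.55 | 63.00 | 66.00 | -316672.54 | -331752.18
Σ | 19189.45 |  |  | 2181235.46 | 1129079.82
X̄ = 2181235.46 / 19189.45 = 113.67 in
Ȳ = 1129079.82 / 19189.45 = 58.84 in

X̄ = 113.67 in, Ȳ = 58.84 in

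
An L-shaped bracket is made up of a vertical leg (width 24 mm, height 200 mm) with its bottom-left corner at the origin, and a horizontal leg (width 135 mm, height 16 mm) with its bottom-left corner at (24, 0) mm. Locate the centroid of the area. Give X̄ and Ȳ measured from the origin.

X̄ = 36.67 mm, Ȳ = 71.45 mm

vertical leg: A = 24 × 200 = 4800.00, centroid at (12.00, 100.00).
horizontal leg: A = 135 × 16 = 2160.00, centroid at (91.50, 8.00).
ΣA = 6960.00 mm²
ΣAX̄ = (4800.00)(12.00) + (2160.00)(91.50) = 255240.00 mm³
ΣAȲ = (4800.00)(100.00) + (2160.00)(8.00) = 497280.00 mm³
X̄ = 255240.00 / 6960.00 = 36.67 mm
Ȳ = 497280.00 / 6960.00 = 71.45 mm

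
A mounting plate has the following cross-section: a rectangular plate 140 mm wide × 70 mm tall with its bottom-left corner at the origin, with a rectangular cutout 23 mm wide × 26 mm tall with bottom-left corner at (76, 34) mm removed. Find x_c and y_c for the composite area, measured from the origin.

x_c = 68.86 mm, y_c = 34.22 mm

plate: A = 140 × 70 = 9800.00, centroid at (70.00, 35.00).
hole: A = −(23 × 26) = -598.00, centroid at (87.50, 47.00).
ΣA = 9202.00 mm², ΣAx_c = 633675.00 mm³, ΣAy_c = 314894.00 mm³.
x_c = 633675.00/9202.00 = 68.86 mm; y_c = 314894.00/9202.00 = 34.22 mm.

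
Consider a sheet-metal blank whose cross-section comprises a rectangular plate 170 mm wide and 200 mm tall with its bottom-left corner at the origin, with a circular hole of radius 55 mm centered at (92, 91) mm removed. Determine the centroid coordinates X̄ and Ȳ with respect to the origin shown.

X̄ = 82.28 mm, Ȳ = 103.49 mm

plate: A = 170 × 200 = 34000.00, centroid at (85.00, 100.00).
hole: A = −π·55² = -9503.32, centroid at (92.00, 91.00).
ΣA = 24496.68 mm²
ΣAX̄ = (34000.00)(85.00) + (-9503.32)(92.00) = 2015694.76 mm³
ΣAȲ = (34000.00)(100.00) + (-9503.32)(91.00) = 2535198.08 mm³
X̄ = 2015694.76 / 24496.68 = 82.28 mm
Ȳ = 2535198.08 / 24496.68 = 103.49 mm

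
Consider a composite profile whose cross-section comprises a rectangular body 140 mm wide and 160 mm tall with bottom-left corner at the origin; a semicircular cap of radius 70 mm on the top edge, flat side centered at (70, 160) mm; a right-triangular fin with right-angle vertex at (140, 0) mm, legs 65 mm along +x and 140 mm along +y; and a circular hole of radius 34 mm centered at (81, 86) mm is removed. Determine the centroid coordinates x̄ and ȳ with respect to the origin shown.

x̄ = 82.16 mm, ȳ = 101.63 mm

rectangular body: A = 140 × 160 = 22400.00, centroid at (70.00, 80.00).
semicircular top: A = ½π·70² = 7696.90, centroid at (70.00, 189.71).
triangular fin: A = ½·65·140 = 4550.00, centroid at (161.67, 46.67).
hole: A = −π·34² = -3631.68, centroid at (81.00, 86.00).
ΣA = 31015.22 mm², ΣAx̄ = 2548200.30 mm³, ΣAȳ = 3152179.74 mm³.
x̄ = 2548200.30/31015.22 = 82.16 mm; ȳ = 3152179.74/31015.22 = 101.63 mm.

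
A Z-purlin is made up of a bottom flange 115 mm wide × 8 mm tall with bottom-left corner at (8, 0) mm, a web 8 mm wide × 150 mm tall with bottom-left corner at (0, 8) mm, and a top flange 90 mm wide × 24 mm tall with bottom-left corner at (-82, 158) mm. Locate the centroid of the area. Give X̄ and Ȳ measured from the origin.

Part | A | x̄ᵢ | ȳᵢ | A·x̄ᵢ | A·ȳᵢ
bottom flange | 920.00 | 65.50 | 4.00 | 60260.00 | 3680.00
web | 1200.00 | 4.00 | 83.00 | 4800.00 | 99600.00
top flange | 2160.00 | -37.00 | 170.00 | -79920.00 | 367200.00
Σ | 4280.00 |  |  | -14860.00 | 470480.00
X̄ = -14860.00 / 4280.00 = -3.47 mm
Ȳ = 470480.00 / 4280.00 = 109.93 mm

X̄ = -3.47 mm, Ȳ = 109.93 mm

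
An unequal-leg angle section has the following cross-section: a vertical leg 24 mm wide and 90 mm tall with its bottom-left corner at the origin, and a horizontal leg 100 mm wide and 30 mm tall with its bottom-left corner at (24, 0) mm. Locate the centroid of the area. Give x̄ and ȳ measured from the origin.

x̄ = 48.05 mm, ȳ = 27.56 mm

vertical leg: A = 24 × 90 = 2160.00, centroid at (12.00, 45.00).
horizontal leg: A = 100 × 30 = 3000.00, centroid at (74.00, 15.00).
ΣA = 5160.00 mm²
ΣAx̄ = (2160.00)(12.00) + (3000.00)(74.00) = 247920.00 mm³
ΣAȳ = (2160.00)(45.00) + (3000.00)(15.00) = 142200.00 mm³
x̄ = 247920.00 / 5160.00 = 48.05 mm
ȳ = 142200.00 / 5160.00 = 27.56 mm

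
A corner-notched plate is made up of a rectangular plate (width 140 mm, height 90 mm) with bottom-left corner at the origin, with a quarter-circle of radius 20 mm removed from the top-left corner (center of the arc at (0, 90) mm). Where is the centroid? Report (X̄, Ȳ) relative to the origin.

Part | A | x̄ᵢ | ȳᵢ | A·x̄ᵢ | A·ȳᵢ
plate | 12600.00 | 70.00 | 45.00 | 882000.00 | 567000.00
removed quarter-circle | -314.16 | 8.49 | 81.51 | -2666.67 | -25607.67
Σ | 12285.84 |  |  | 879333.33 | 541392.33
X̄ = 879333.33 / 12285.84 = 71.57 mm
Ȳ = 541392.33 / 12285.84 = 44.07 mm

X̄ = 71.57 mm, Ȳ = 44.07 mm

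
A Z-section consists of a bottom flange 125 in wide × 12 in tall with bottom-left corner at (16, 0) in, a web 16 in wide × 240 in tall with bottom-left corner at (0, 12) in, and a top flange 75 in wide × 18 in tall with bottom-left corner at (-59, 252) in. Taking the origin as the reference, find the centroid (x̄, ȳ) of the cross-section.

bottom flange: A = 125 × 12 = 1500.00, centroid at (78.50, 6.00).
web: A = 16 × 240 = 3840.00, centroid at (8.00, 132.00).
top flange: A = 75 × 18 = 1350.00, centroid at (-21.50, 261.00).
ΣA = 6690.00 in²
ΣAx̄ = (1500.00)(78.50) + (3840.00)(8.00) + (1350.00)(-21.50) = 119445.00 in³
ΣAȳ = (1500.00)(6.00) + (3840.00)(132.00) + (1350.00)(261.00) = 868230.00 in³
x̄ = 119445.00 / 6690.00 = 17.85 in
ȳ = 868230.00 / 6690.00 = 129.78 in

x̄ = 17.85 in, ȳ = 129.78 in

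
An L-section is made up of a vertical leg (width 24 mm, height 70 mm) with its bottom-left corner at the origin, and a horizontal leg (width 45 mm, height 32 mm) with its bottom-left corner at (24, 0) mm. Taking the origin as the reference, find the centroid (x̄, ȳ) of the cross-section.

vertical leg: A = 24 × 70 = 1680.00, centroid at (12.00, 35.00).
horizontal leg: A = 45 × 32 = 1440.00, centroid at (46.50, 16.00).
ΣA = 3120.00 mm²
ΣAx̄ = (1680.00)(12.00) + (1440.00)(46.50) = 87120.00 mm³
ΣAȳ = (1680.00)(35.00) + (1440.00)(16.00) = 81840.00 mm³
x̄ = 87120.00 / 3120.00 = 27.92 mm
ȳ = 81840.00 / 3120.00 = 26.23 mm

x̄ = 27.92 mm, ȳ = 26.23 mm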